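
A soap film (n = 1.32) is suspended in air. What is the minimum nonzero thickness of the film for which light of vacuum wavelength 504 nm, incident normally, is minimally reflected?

191 nm

At the upper boundary (n = 1.0 to n = 1.32) the reflected ray undergoes a half-wave phase shift.
Bottom surface (1.32 → 1.0): reflection off a lower-index medium gives no phase shift.
The two reflections differ by half a wavelength.
For weak reflection here: 2 n t = m λ.
Minimum nonzero at m = 1: t = λ / (2 n) = 504 / (2 × 1.32) = 191 nm.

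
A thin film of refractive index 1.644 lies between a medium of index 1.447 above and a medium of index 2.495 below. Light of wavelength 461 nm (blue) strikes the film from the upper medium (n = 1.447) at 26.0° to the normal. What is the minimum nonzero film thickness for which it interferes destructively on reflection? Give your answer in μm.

0.0760 μm

At the upper boundary (n = 1.447 to n = 1.644) the reflected ray undergoes a half-wave phase shift.
Ray reflecting at the bottom interface goes from n = 1.644 toward n = 2.495: a half-wave phase shift.
Zero or two π shifts → no net half-wave offset.
For minimum reflection here: 2 n t cos θ_r = (m + ½) λ.
Snell's law: 1.447 sin 26.0° = 1.644 sin θ_r → sin θ_r = 0.386, cos θ_r = 0.923.
Minimum at m = 0: t = λ / (4 n cos θ_r) = 461 / (4 × 1.644 × 0.923) = 76.0 nm.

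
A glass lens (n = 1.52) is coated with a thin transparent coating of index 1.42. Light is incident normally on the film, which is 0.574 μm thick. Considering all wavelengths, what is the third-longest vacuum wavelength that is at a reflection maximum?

543 nm

At the upper boundary (n = 1.0 to n = 1.42) the reflected ray undergoes a half-wave phase shift.
Bottom surface (1.42 → 1.52): reflection off a higher-index medium gives a half-wave phase shift.
Zero or two π shifts → no net half-wave offset.
For bright reflection here: 2 n t = m λ.
λ = 2 n t / m. The third-longest wavelength is m = 3: λ = 2 × 1.42 × 574 / 3.00 = 543 nm.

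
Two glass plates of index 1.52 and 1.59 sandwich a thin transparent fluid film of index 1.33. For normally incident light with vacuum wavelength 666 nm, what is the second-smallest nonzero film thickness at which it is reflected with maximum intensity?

Ray reflecting at the top interface goes from n = 1.52 toward n = 1.33: no phase shift.
Ray reflecting at the bottom interface goes from n = 1.33 toward n = 1.59: a half-wave phase shift.
The two reflections differ by half a wavelength.
For bright reflection here: 2 n t = (m + ½) λ.
The second-smallest nonzero thickness corresponds to m = 1: t = (m + ½) λ / (2 n) = 1.50 × 666 / (2 × 1.33) = 376 nm.

376 nm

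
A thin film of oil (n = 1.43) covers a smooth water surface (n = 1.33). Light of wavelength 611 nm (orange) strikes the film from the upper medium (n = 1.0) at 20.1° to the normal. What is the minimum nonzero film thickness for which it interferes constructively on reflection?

Top surface (1.0 → 1.43): reflection off a higher-index medium gives a half-wave phase shift.
At the lower boundary (n = 1.43 to n = 1.33) the reflected ray undergoes no phase shift.
Net: one phase inversion between the two reflected rays.
For maximum reflection here: 2 n t cos θ_r = (m + ½) λ.
Snell's law: 1.0 sin 20.1° = 1.43 sin θ_r → sin θ_r = 0.240, cos θ_r = 0.971.
Minimum at m = 0: t = λ / (4 n cos θ_r) = 611 / (4 × 1.43 × 0.971) = 110 nm.

110 nm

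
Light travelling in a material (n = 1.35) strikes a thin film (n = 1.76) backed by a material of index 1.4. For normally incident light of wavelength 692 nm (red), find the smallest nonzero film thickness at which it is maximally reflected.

98.3 nm

Top surface (1.35 → 1.76): reflection off a higher-index medium gives a half-wave phase shift.
Ray reflecting at the bottom interface goes from n = 1.76 toward n = 1.4: no phase shift.
Net: one phase inversion between the two reflected rays.
For maximum reflection here: 2 n t = (m + ½) λ.
Minimum at m = 0: t = λ / (4 n) = 692 / (4 × 1.76) = 98.3 nm.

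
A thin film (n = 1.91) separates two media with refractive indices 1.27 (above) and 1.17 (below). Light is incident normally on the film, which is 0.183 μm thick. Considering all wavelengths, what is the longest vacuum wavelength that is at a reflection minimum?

699 nm

Top surface (1.27 → 1.91): reflection off a higher-index medium gives a half-wave phase shift.
Bottom surface (1.91 → 1.17): reflection off a lower-index medium gives no phase shift.
The two reflections differ by half a wavelength.
For minimum reflection here: 2 n t = m λ.
λ = 2 n t / m. The longest wavelength is m = 1: λ = 2 × 1.91 × 183 / 1.00 = 699 nm.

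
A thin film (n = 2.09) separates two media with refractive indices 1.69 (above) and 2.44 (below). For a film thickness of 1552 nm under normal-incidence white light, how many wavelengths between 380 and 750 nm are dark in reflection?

At the upper boundary (n = 1.69 to n = 2.09) the reflected ray undergoes a half-wave phase shift.
Bottom surface (2.09 → 2.44): reflection off a higher-index medium gives a half-wave phase shift.
The two reflections carry the same phase change, so no net offset.
With no net inversion, destructive interference in reflection requires 2 n t = (m + ½) λ.
λ = 2 n t / (m + ½) = 6487 / (m + ½) nm.
m=8: 763 nm (IR); m=9: 683 nm (visible); m=10: 618 nm (visible); m=11: 564 nm (visible); m=12: 519 nm (visible); m=13: 481 nm (visible); m=14: 447 nm (visible); m=15: 419 nm (visible); m=16: 393 nm (visible); m=17: 371 nm (UV).

8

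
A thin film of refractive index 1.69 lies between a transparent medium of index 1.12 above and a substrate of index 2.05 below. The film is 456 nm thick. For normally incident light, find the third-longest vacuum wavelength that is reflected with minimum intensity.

Ray reflecting at the top interface goes from n = 1.12 toward n = 1.69: a half-wave phase shift.
At the lower boundary (n = 1.69 to n = 2.05) the reflected ray undergoes a half-wave phase shift.
Zero or two π shifts → no net half-wave offset.
For dark reflection here: 2 n t = (m + ½) λ.
λ = 2 n t / (m + ½). The third-longest wavelength is m = 2: λ = 2 × 1.69 × 456 / 2.50 = 617 nm.

617 nm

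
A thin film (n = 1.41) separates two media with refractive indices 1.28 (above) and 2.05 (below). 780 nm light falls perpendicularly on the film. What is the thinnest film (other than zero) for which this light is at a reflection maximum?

Ray reflecting at the top interface goes from n = 1.28 toward n = 1.41: a half-wave phase shift.
Ray reflecting at the bottom interface goes from n = 1.41 toward n = 2.05: a half-wave phase shift.
Net: no relative phase inversion (both shifts match).
For strong reflection here: 2 n t = m λ.
Minimum nonzero at m = 1: t = λ / (2 n) = 780 / (2 × 1.41) = 277 nm.

277 nm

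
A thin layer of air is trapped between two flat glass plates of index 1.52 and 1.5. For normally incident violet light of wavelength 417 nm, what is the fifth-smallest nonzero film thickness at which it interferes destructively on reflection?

1043 nm

At the upper boundary (n = 1.52 to n = 1.0) the reflected ray undergoes no phase shift.
Ray reflecting at the bottom interface goes from n = 1.0 toward n = 1.5: a half-wave phase shift.
The two reflections differ by half a wavelength.
For dark reflection here: 2 n t = m λ.
The fifth-smallest nonzero thickness corresponds to m = 5: t = m λ / (2 n) = 5.00 × 417 / (2 × 1.0) = 1043 nm.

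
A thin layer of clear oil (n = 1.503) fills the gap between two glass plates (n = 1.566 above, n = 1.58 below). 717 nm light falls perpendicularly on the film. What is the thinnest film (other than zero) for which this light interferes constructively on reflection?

119 nm

Top surface (1.566 → 1.503): reflection off a lower-index medium gives no phase shift.
Bottom surface (1.503 → 1.58): reflection off a higher-index medium gives a half-wave phase shift.
Exactly one π shift → a net half-wave offset.
For maximum reflection here: 2 n t = (m + ½) λ.
Minimum at m = 0: t = λ / (4 n) = 717 / (4 × 1.503) = 119 nm.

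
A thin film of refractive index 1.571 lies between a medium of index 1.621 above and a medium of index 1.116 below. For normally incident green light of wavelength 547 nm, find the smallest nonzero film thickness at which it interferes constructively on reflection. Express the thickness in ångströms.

At the upper boundary (n = 1.621 to n = 1.571) the reflected ray undergoes no phase shift.
At the lower boundary (n = 1.571 to n = 1.116) the reflected ray undergoes no phase shift.
Net: no relative phase inversion (both shifts match).
With no net inversion, constructive interference in reflection requires 2 n t = m λ.
Minimum nonzero at m = 1: t = λ / (2 n) = 547 / (2 × 1.571) = 174 nm.

1741 Å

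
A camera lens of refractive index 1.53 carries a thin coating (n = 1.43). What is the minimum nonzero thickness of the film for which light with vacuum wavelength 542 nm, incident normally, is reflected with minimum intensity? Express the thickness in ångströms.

At the upper boundary (n = 1.0 to n = 1.43) the reflected ray undergoes a half-wave phase shift.
Bottom surface (1.43 → 1.53): reflection off a higher-index medium gives a half-wave phase shift.
The two reflections carry the same phase change, so no net offset.
With no net inversion, destructive interference in reflection requires 2 n t = (m + ½) λ.
Minimum at m = 0: t = λ / (4 n) = 542 / (4 × 1.43) = 94.8 nm.

948 Å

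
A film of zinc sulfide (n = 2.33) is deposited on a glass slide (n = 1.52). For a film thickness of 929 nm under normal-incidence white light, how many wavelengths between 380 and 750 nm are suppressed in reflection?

6

Ray reflecting at the top interface goes from n = 1.0 toward n = 2.33: a half-wave phase shift.
Ray reflecting at the bottom interface goes from n = 2.33 toward n = 1.52: no phase shift.
The two reflections differ by half a wavelength.
So the condition for destructive reflection is 2 n t = m λ.
λ = 2 n t / m = 4329 / m nm.
m=5: 866 nm (IR); m=6: 722 nm (visible); m=7: 618 nm (visible); m=8: 541 nm (visible); m=9: 481 nm (visible); m=10: 433 nm (visible); m=11: 394 nm (visible); m=12: 361 nm (UV).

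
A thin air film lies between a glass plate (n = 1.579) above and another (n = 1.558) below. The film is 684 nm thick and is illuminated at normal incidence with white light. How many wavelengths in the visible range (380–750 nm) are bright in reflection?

Ray reflecting at the top interface goes from n = 1.579 toward n = 1.0: no phase shift.
Ray reflecting at the bottom interface goes from n = 1.0 toward n = 1.558: a half-wave phase shift.
Exactly one π shift → a net half-wave offset.
With one net inversion, constructive interference in reflection requires 2 n t = (m + ½) λ.
λ = 2 n t / (m + ½) = 1368 / (m + ½) nm.
m=1: 912 nm (IR); m=2: 547 nm (visible); m=3: 391 nm (visible); m=4: 304 nm (UV).

2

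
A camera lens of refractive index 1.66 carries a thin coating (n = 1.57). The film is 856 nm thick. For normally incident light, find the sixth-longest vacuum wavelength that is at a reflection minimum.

489 nm

Top surface (1.0 → 1.57): reflection off a higher-index medium gives a half-wave phase shift.
At the lower boundary (n = 1.57 to n = 1.66) the reflected ray undergoes a half-wave phase shift.
Net: no relative phase inversion (both shifts match).
For minimum reflection here: 2 n t = (m + ½) λ.
λ = 2 n t / (m + ½). The sixth-longest wavelength is m = 5: λ = 2 × 1.57 × 856 / 5.50 = 489 nm.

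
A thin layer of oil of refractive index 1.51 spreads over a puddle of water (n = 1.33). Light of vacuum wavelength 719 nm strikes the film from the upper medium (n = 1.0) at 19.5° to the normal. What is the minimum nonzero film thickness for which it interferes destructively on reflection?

244 nm

At the upper boundary (n = 1.0 to n = 1.51) the reflected ray undergoes a half-wave phase shift.
Ray reflecting at the bottom interface goes from n = 1.51 toward n = 1.33: no phase shift.
Net: one phase inversion between the two reflected rays.
For weak reflection here: 2 n t cos θ_r = m λ.
Snell's law: 1.0 sin 19.5° = 1.51 sin θ_r → sin θ_r = 0.221, cos θ_r = 0.975.
Minimum nonzero at m = 1: t = λ / (2 n cos θ_r) = 719 / (2 × 1.51 × 0.975) = 244 nm.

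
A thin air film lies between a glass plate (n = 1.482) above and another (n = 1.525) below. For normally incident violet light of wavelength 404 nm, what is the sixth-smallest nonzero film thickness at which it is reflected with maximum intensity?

1111 nm

At the upper boundary (n = 1.482 to n = 1.0) the reflected ray undergoes no phase shift.
At the lower boundary (n = 1.0 to n = 1.525) the reflected ray undergoes a half-wave phase shift.
The two reflections differ by half a wavelength.
With one net inversion, constructive interference in reflection requires 2 n t = (m + ½) λ.
The sixth-smallest nonzero thickness corresponds to m = 5: t = (m + ½) λ / (2 n) = 5.50 × 404 / (2 × 1.0) = 1111 nm.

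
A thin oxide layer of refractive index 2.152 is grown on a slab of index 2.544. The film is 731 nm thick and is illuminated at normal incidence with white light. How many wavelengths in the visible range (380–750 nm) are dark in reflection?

4

At the upper boundary (n = 1.0 to n = 2.152) the reflected ray undergoes a half-wave phase shift.
At the lower boundary (n = 2.152 to n = 2.544) the reflected ray undergoes a half-wave phase shift.
Zero or two π shifts → no net half-wave offset.
So the condition for destructive reflection is 2 n t = (m + ½) λ.
λ = 2 n t / (m + ½) = 3146 / (m + ½) nm.
m=3: 899 nm (IR); m=4: 699 nm (visible); m=5: 572 nm (visible); m=6: 484 nm (visible); m=7: 419 nm (visible); m=8: 370 nm (UV).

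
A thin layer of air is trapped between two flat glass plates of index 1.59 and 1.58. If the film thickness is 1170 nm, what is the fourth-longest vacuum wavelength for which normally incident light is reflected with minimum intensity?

585 nm

Ray reflecting at the top interface goes from n = 1.59 toward n = 1.0: no phase shift.
Ray reflecting at the bottom interface goes from n = 1.0 toward n = 1.58: a half-wave phase shift.
Exactly one π shift → a net half-wave offset.
For minimum reflection here: 2 n t = m λ.
λ = 2 n t / m. The fourth-longest wavelength is m = 4: λ = 2 × 1.0 × 1170 / 4.00 = 585 nm.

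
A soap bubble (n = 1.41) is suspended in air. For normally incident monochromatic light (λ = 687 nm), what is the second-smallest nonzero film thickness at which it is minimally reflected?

At the upper boundary (n = 1.0 to n = 1.41) the reflected ray undergoes a half-wave phase shift.
Bottom surface (1.41 → 1.0): reflection off a lower-index medium gives no phase shift.
Exactly one π shift → a net half-wave offset.
For minimum reflection here: 2 n t = m λ.
The second-smallest nonzero thickness corresponds to m = 2: t = m λ / (2 n) = 2.00 × 687 / (2 × 1.41) = 487 nm.

487 nm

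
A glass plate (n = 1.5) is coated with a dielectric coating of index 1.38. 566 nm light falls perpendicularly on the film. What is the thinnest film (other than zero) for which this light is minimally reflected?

103 nm

At the upper boundary (n = 1.0 to n = 1.38) the reflected ray undergoes a half-wave phase shift.
Ray reflecting at the bottom interface goes from n = 1.38 toward n = 1.5: a half-wave phase shift.
The two reflections carry the same phase change, so no net offset.
For minimum reflection here: 2 n t = (m + ½) λ.
Minimum at m = 0: t = λ / (4 n) = 566 / (4 × 1.38) = 103 nm.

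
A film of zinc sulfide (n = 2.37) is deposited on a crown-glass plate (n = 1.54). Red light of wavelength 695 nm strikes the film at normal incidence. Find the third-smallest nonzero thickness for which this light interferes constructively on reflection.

367 nm

At the upper boundary (n = 1.0 to n = 2.37) the reflected ray undergoes a half-wave phase shift.
At the lower boundary (n = 2.37 to n = 1.54) the reflected ray undergoes no phase shift.
Net: one phase inversion between the two reflected rays.
So the condition for constructive reflection is 2 n t = (m + ½) λ.
The third-smallest nonzero thickness corresponds to m = 2: t = (m + ½) λ / (2 n) = 2.50 × 695 / (2 × 2.37) = 367 nm.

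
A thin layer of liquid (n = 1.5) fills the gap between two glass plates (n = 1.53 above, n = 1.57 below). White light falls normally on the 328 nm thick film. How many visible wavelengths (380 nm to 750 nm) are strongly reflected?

Top surface (1.53 → 1.5): reflection off a lower-index medium gives no phase shift.
At the lower boundary (n = 1.5 to n = 1.57) the reflected ray undergoes a half-wave phase shift.
Net: one phase inversion between the two reflected rays.
With one net inversion, constructive interference in reflection requires 2 n t = (m + ½) λ.
λ = 2 n t / (m + ½) = 984 / (m + ½) nm.
m=0: 1968 nm (IR); m=1: 656 nm (visible); m=2: 394 nm (visible); m=3: 281 nm (UV).

2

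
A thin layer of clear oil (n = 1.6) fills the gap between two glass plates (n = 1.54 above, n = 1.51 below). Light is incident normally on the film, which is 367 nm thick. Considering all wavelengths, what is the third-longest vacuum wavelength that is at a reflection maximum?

At the upper boundary (n = 1.54 to n = 1.6) the reflected ray undergoes a half-wave phase shift.
At the lower boundary (n = 1.6 to n = 1.51) the reflected ray undergoes no phase shift.
The two reflections differ by half a wavelength.
So the condition for constructive reflection is 2 n t = (m + ½) λ.
λ = 2 n t / (m + ½). The third-longest wavelength is m = 2: λ = 2 × 1.6 × 367 / 2.50 = 470 nm.

470 nm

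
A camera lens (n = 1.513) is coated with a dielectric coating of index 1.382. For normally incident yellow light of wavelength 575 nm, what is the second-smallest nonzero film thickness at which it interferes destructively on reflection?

Ray reflecting at the top interface goes from n = 1.0 toward n = 1.382: a half-wave phase shift.
At the lower boundary (n = 1.382 to n = 1.513) the reflected ray undergoes a half-wave phase shift.
The two reflections carry the same phase change, so no net offset.
So the condition for destructive reflection is 2 n t = (m + ½) λ.
The second-smallest nonzero thickness corresponds to m = 1: t = (m + ½) λ / (2 n) = 1.50 × 575 / (2 × 1.382) = 312 nm.

312 nm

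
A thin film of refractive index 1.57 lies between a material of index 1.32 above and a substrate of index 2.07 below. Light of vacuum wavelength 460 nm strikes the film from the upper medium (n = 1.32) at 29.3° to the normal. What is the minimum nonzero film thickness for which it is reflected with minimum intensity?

Ray reflecting at the top interface goes from n = 1.32 toward n = 1.57: a half-wave phase shift.
Ray reflecting at the bottom interface goes from n = 1.57 toward n = 2.07: a half-wave phase shift.
Zero or two π shifts → no net half-wave offset.
For dark reflection here: 2 n t cos θ_r = (m + ½) λ.
Snell's law: 1.32 sin 29.3° = 1.57 sin θ_r → sin θ_r = 0.411, cos θ_r = 0.911.
Minimum at m = 0: t = λ / (4 n cos θ_r) = 460 / (4 × 1.57 × 0.911) = 80.4 nm.

80.4 nm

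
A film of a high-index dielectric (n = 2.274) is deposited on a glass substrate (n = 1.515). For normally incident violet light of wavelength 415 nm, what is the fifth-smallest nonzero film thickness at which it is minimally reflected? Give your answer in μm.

0.456 μm

At the upper boundary (n = 1.0 to n = 2.274) the reflected ray undergoes a half-wave phase shift.
Ray reflecting at the bottom interface goes from n = 2.274 toward n = 1.515: no phase shift.
Exactly one π shift → a net half-wave offset.
For dark reflection here: 2 n t = m λ.
The fifth-smallest nonzero thickness corresponds to m = 5: t = m λ / (2 n) = 5.00 × 415 / (2 × 2.274) = 456 nm.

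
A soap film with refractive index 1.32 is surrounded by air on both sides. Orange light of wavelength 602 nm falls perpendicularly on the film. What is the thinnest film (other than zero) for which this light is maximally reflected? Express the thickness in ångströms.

1140 Å

At the upper boundary (n = 1.0 to n = 1.32) the reflected ray undergoes a half-wave phase shift.
At the lower boundary (n = 1.32 to n = 1.0) the reflected ray undergoes no phase shift.
Net: one phase inversion between the two reflected rays.
For bright reflection here: 2 n t = (m + ½) λ.
Minimum at m = 0: t = λ / (4 n) = 602 / (4 × 1.32) = 114 nm.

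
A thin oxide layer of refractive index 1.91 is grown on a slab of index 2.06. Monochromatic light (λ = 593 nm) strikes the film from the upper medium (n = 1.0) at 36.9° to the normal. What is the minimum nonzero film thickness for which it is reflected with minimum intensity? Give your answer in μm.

0.0818 μm

Top surface (1.0 → 1.91): reflection off a higher-index medium gives a half-wave phase shift.
At the lower boundary (n = 1.91 to n = 2.06) the reflected ray undergoes a half-wave phase shift.
The two reflections carry the same phase change, so no net offset.
With no net inversion, destructive interference in reflection requires 2 n t cos θ_r = (m + ½) λ.
Snell's law: 1.0 sin 36.9° = 1.91 sin θ_r → sin θ_r = 0.314, cos θ_r = 0.949.
Minimum at m = 0: t = λ / (4 n cos θ_r) = 593 / (4 × 1.91 × 0.949) = 81.8 nm.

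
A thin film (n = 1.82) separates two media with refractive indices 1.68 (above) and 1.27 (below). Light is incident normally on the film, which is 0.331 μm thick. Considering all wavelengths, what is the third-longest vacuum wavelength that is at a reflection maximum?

482 nm

Ray reflecting at the top interface goes from n = 1.68 toward n = 1.82: a half-wave phase shift.
Bottom surface (1.82 → 1.27): reflection off a lower-index medium gives no phase shift.
The two reflections differ by half a wavelength.
For strong reflection here: 2 n t = (m + ½) λ.
λ = 2 n t / (m + ½). The third-longest wavelength is m = 2: λ = 2 × 1.82 × 331 / 2.50 = 482 nm.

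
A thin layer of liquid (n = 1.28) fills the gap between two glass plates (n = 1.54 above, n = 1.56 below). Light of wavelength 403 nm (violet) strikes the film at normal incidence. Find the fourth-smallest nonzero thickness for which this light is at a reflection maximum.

Top surface (1.54 → 1.28): reflection off a lower-index medium gives no phase shift.
Bottom surface (1.28 → 1.56): reflection off a higher-index medium gives a half-wave phase shift.
Exactly one π shift → a net half-wave offset.
So the condition for constructive reflection is 2 n t = (m + ½) λ.
The fourth-smallest nonzero thickness corresponds to m = 3: t = (m + ½) λ / (2 n) = 3.50 × 403 / (2 × 1.28) = 551 nm.

551 nm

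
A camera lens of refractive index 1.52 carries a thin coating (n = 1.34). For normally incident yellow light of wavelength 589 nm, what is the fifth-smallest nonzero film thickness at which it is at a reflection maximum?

1099 nm

Ray reflecting at the top interface goes from n = 1.0 toward n = 1.34: a half-wave phase shift.
At the lower boundary (n = 1.34 to n = 1.52) the reflected ray undergoes a half-wave phase shift.
Zero or two π shifts → no net half-wave offset.
With no net inversion, constructive interference in reflection requires 2 n t = m λ.
The fifth-smallest nonzero thickness corresponds to m = 5: t = m λ / (2 n) = 5.00 × 589 / (2 × 1.34) = 1099 nm.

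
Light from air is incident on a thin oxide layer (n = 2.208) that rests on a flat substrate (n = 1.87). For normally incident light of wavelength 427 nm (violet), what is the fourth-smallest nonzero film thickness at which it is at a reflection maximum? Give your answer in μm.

0.338 μm

Ray reflecting at the top interface goes from n = 1.0 toward n = 2.208: a half-wave phase shift.
Bottom surface (2.208 → 1.87): reflection off a lower-index medium gives no phase shift.
Net: one phase inversion between the two reflected rays.
With one net inversion, constructive interference in reflection requires 2 n t = (m + ½) λ.
The fourth-smallest nonzero thickness corresponds to m = 3: t = (m + ½) λ / (2 n) = 3.50 × 427 / (2 × 2.208) = 338 nm.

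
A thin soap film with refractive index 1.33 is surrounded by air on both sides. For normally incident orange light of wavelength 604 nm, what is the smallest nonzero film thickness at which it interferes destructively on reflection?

227 nm

Top surface (1.0 → 1.33): reflection off a higher-index medium gives a half-wave phase shift.
Ray reflecting at the bottom interface goes from n = 1.33 toward n = 1.0: no phase shift.
The two reflections differ by half a wavelength.
For minimum reflection here: 2 n t = m λ.
The smallest nonzero thickness corresponds to m = 1: t = m λ / (2 n) = 1.00 × 604 / (2 × 1.33) = 227 nm.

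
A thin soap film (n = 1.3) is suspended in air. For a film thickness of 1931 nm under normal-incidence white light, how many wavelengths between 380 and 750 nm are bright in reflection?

Top surface (1.0 → 1.3): reflection off a higher-index medium gives a half-wave phase shift.
At the lower boundary (n = 1.3 to n = 1.0) the reflected ray undergoes no phase shift.
Net: one phase inversion between the two reflected rays.
So the condition for constructive reflection is 2 n t = (m + ½) λ.
λ = 2 n t / (m + ½) = 5021 / (m + ½) nm.
m=6: 772 nm (IR); m=7: 669 nm (visible); m=8: 591 nm (visible); m=9: 528 nm (visible); m=10: 478 nm (visible); m=11: 437 nm (visible); m=12: 402 nm (visible); m=13: 372 nm (UV).

6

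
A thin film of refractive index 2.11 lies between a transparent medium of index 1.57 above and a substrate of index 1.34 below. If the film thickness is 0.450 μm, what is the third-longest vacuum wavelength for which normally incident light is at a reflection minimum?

633 nm

At the upper boundary (n = 1.57 to n = 2.11) the reflected ray undergoes a half-wave phase shift.
At the lower boundary (n = 2.11 to n = 1.34) the reflected ray undergoes no phase shift.
Net: one phase inversion between the two reflected rays.
With one net inversion, destructive interference in reflection requires 2 n t = m λ.
λ = 2 n t / m. The third-longest wavelength is m = 3: λ = 2 × 2.11 × 450 / 3.00 = 633 nm.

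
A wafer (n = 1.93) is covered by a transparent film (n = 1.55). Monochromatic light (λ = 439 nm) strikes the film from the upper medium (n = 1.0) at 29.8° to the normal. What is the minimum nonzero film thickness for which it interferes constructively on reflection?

150 nm

Top surface (1.0 → 1.55): reflection off a higher-index medium gives a half-wave phase shift.
Bottom surface (1.55 → 1.93): reflection off a higher-index medium gives a half-wave phase shift.
Net: no relative phase inversion (both shifts match).
With no net inversion, constructive interference in reflection requires 2 n t cos θ_r = m λ.
Snell's law: 1.0 sin 29.8° = 1.55 sin θ_r → sin θ_r = 0.321, cos θ_r = 0.947.
Minimum nonzero at m = 1: t = λ / (2 n cos θ_r) = 439 / (2 × 1.55 × 0.947) = 150 nm.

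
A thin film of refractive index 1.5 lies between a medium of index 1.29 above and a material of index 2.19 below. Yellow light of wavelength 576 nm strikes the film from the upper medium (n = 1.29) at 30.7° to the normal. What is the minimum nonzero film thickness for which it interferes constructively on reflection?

Ray reflecting at the top interface goes from n = 1.29 toward n = 1.5: a half-wave phase shift.
At the lower boundary (n = 1.5 to n = 2.19) the reflected ray undergoes a half-wave phase shift.
Net: no relative phase inversion (both shifts match).
For bright reflection here: 2 n t cos θ_r = m λ.
Snell's law: 1.29 sin 30.7° = 1.5 sin θ_r → sin θ_r = 0.439, cos θ_r = 0.898.
Minimum nonzero at m = 1: t = λ / (2 n cos θ_r) = 576 / (2 × 1.5 × 0.898) = 214 nm.

214 nm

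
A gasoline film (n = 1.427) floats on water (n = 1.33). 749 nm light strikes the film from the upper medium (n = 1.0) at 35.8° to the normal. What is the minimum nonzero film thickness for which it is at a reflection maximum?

144 nm

Top surface (1.0 → 1.427): reflection off a higher-index medium gives a half-wave phase shift.
At the lower boundary (n = 1.427 to n = 1.33) the reflected ray undergoes no phase shift.
Exactly one π shift → a net half-wave offset.
So the condition for constructive reflection is 2 n t cos θ_r = (m + ½) λ.
Snell's law: 1.0 sin 35.8° = 1.427 sin θ_r → sin θ_r = 0.410, cos θ_r = 0.912.
Minimum at m = 0: t = λ / (4 n cos θ_r) = 749 / (4 × 1.427 × 0.912) = 144 nm.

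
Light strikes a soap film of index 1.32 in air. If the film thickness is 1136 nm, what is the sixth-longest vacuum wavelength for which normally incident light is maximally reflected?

Top surface (1.0 → 1.32): reflection off a higher-index medium gives a half-wave phase shift.
Bottom surface (1.32 → 1.0): reflection off a lower-index medium gives no phase shift.
Net: one phase inversion between the two reflected rays.
For strong reflection here: 2 n t = (m + ½) λ.
λ = 2 n t / (m + ½). The sixth-longest wavelength is m = 5: λ = 2 × 1.32 × 1136 / 5.50 = 545 nm.

545 nm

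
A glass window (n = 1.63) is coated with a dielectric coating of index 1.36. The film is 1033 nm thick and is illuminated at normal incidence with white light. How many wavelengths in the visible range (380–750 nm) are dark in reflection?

3

At the upper boundary (n = 1.0 to n = 1.36) the reflected ray undergoes a half-wave phase shift.
Bottom surface (1.36 → 1.63): reflection off a higher-index medium gives a half-wave phase shift.
Net: no relative phase inversion (both shifts match).
For weak reflection here: 2 n t = (m + ½) λ.
λ = 2 n t / (m + ½) = 2810 / (m + ½) nm.
m=3: 803 nm (IR); m=4: 624 nm (visible); m=5: 511 nm (visible); m=6: 432 nm (visible); m=7: 375 nm (UV).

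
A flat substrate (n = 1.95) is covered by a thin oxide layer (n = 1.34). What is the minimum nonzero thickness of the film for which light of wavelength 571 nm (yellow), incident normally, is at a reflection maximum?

213 nm

Top surface (1.0 → 1.34): reflection off a higher-index medium gives a half-wave phase shift.
At the lower boundary (n = 1.34 to n = 1.95) the reflected ray undergoes a half-wave phase shift.
The two reflections carry the same phase change, so no net offset.
So the condition for constructive reflection is 2 n t = m λ.
Minimum nonzero at m = 1: t = λ / (2 n) = 571 / (2 × 1.34) = 213 nm.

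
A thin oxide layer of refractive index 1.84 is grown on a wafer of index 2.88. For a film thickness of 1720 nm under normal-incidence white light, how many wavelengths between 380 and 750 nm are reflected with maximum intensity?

8

Top surface (1.0 → 1.84): reflection off a higher-index medium gives a half-wave phase shift.
Ray reflecting at the bottom interface goes from n = 1.84 toward n = 2.88: a half-wave phase shift.
Zero or two π shifts → no net half-wave offset.
So the condition for constructive reflection is 2 n t = m λ.
λ = 2 n t / m = 6330 / m nm.
m=8: 791 nm (IR); m=9: 703 nm (visible); m=10: 633 nm (visible); m=11: 575 nm (visible); m=12: 527 nm (visible); m=13: 487 nm (visible); m=14: 452 nm (visible); m=15: 422 nm (visible); m=16: 396 nm (visible); m=17: 372 nm (UV).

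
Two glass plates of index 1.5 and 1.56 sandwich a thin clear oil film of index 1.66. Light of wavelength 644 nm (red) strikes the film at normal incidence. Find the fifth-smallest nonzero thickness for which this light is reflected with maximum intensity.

Top surface (1.5 → 1.66): reflection off a higher-index medium gives a half-wave phase shift.
At the lower boundary (n = 1.66 to n = 1.56) the reflected ray undergoes no phase shift.
The two reflections differ by half a wavelength.
So the condition for constructive reflection is 2 n t = (m + ½) λ.
The fifth-smallest nonzero thickness corresponds to m = 4: t = (m + ½) λ / (2 n) = 4.50 × 644 / (2 × 1.66) = 873 nm.

873 nm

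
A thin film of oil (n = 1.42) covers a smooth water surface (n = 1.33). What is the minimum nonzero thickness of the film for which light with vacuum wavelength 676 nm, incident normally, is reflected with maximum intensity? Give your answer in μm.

At the upper boundary (n = 1.0 to n = 1.42) the reflected ray undergoes a half-wave phase shift.
Bottom surface (1.42 → 1.33): reflection off a lower-index medium gives no phase shift.
Net: one phase inversion between the two reflected rays.
For strong reflection here: 2 n t = (m + ½) λ.
Minimum at m = 0: t = λ / (4 n) = 676 / (4 × 1.42) = 119 nm.

0.119 μm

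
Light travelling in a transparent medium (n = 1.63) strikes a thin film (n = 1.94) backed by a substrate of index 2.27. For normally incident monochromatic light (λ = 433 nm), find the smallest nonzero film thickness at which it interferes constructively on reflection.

112 nm

Top surface (1.63 → 1.94): reflection off a higher-index medium gives a half-wave phase shift.
Bottom surface (1.94 → 2.27): reflection off a higher-index medium gives a half-wave phase shift.
Net: no relative phase inversion (both shifts match).
For bright reflection here: 2 n t = m λ.
Minimum nonzero at m = 1: t = λ / (2 n) = 433 / (2 × 1.94) = 112 nm.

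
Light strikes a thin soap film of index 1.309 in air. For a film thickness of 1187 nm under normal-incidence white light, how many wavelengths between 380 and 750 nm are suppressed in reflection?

Top surface (1.0 → 1.309): reflection off a higher-index medium gives a half-wave phase shift.
At the lower boundary (n = 1.309 to n = 1.0) the reflected ray undergoes no phase shift.
Net: one phase inversion between the two reflected rays.
So the condition for destructive reflection is 2 n t = m λ.
λ = 2 n t / m = 3108 / m nm.
m=4: 777 nm (IR); m=5: 622 nm (visible); m=6: 518 nm (visible); m=7: 444 nm (visible); m=8: 388 nm (visible); m=9: 345 nm (UV).

4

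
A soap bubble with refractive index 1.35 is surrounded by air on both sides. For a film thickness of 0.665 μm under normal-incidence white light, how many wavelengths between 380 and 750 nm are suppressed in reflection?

2

Top surface (1.0 → 1.35): reflection off a higher-index medium gives a half-wave phase shift.
Ray reflecting at the bottom interface goes from n = 1.35 toward n = 1.0: no phase shift.
Exactly one π shift → a net half-wave offset.
With one net inversion, destructive interference in reflection requires 2 n t = m λ.
λ = 2 n t / m = 1796 / m nm.
m=2: 898 nm (IR); m=3: 599 nm (visible); m=4: 449 nm (visible); m=5: 359 nm (UV).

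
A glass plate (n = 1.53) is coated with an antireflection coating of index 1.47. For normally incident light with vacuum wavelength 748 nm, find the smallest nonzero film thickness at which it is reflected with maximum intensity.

254 nm

Top surface (1.0 → 1.47): reflection off a higher-index medium gives a half-wave phase shift.
Bottom surface (1.47 → 1.53): reflection off a higher-index medium gives a half-wave phase shift.
Net: no relative phase inversion (both shifts match).
With no net inversion, constructive interference in reflection requires 2 n t = m λ.
Minimum nonzero at m = 1: t = λ / (2 n) = 748 / (2 × 1.47) = 254 nm.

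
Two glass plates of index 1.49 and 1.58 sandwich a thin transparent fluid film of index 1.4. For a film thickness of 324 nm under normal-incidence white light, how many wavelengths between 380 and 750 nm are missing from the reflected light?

Top surface (1.49 → 1.4): reflection off a lower-index medium gives no phase shift.
Bottom surface (1.4 → 1.58): reflection off a higher-index medium gives a half-wave phase shift.
Exactly one π shift → a net half-wave offset.
For minimum reflection here: 2 n t = m λ.
λ = 2 n t / m = 907 / m nm.
m=1: 907 nm (IR); m=2: 454 nm (visible); m=3: 302 nm (UV).

1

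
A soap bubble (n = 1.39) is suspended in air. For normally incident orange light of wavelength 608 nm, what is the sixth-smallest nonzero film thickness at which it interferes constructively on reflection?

Top surface (1.0 → 1.39): reflection off a higher-index medium gives a half-wave phase shift.
Bottom surface (1.39 → 1.0): reflection off a lower-index medium gives no phase shift.
Net: one phase inversion between the two reflected rays.
For maximum reflection here: 2 n t = (m + ½) λ.
The sixth-smallest nonzero thickness corresponds to m = 5: t = (m + ½) λ / (2 n) = 5.50 × 608 / (2 × 1.39) = 1203 nm.

1203 nm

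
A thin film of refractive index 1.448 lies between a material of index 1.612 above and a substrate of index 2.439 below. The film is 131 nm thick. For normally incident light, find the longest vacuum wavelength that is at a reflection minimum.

Ray reflecting at the top interface goes from n = 1.612 toward n = 1.448: no phase shift.
At the lower boundary (n = 1.448 to n = 2.439) the reflected ray undergoes a half-wave phase shift.
The two reflections differ by half a wavelength.
So the condition for destructive reflection is 2 n t = m λ.
λ = 2 n t / m. The longest wavelength is m = 1: λ = 2 × 1.448 × 131 / 1.00 = 379 nm.

379 nm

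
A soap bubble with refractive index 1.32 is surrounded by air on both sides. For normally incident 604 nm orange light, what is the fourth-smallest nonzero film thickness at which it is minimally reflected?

At the upper boundary (n = 1.0 to n = 1.32) the reflected ray undergoes a half-wave phase shift.
Ray reflecting at the bottom interface goes from n = 1.32 toward n = 1.0: no phase shift.
The two reflections differ by half a wavelength.
For dark reflection here: 2 n t = m λ.
The fourth-smallest nonzero thickness corresponds to m = 4: t = m λ / (2 n) = 4.00 × 604 / (2 × 1.32) = 915 nm.

915 nm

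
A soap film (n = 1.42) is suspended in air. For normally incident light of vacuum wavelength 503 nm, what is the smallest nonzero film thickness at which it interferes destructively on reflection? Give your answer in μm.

0.177 μm

Top surface (1.0 → 1.42): reflection off a higher-index medium gives a half-wave phase shift.
Bottom surface (1.42 → 1.0): reflection off a lower-index medium gives no phase shift.
The two reflections differ by half a wavelength.
So the condition for destructive reflection is 2 n t = m λ.
The smallest nonzero thickness corresponds to m = 1: t = m λ / (2 n) = 1.00 × 503 / (2 × 1.42) = 177 nm.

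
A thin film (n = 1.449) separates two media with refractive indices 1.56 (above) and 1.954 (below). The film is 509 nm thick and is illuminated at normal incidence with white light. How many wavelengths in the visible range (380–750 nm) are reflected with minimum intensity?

2

At the upper boundary (n = 1.56 to n = 1.449) the reflected ray undergoes no phase shift.
Bottom surface (1.449 → 1.954): reflection off a higher-index medium gives a half-wave phase shift.
Exactly one π shift → a net half-wave offset.
So the condition for destructive reflection is 2 n t = m λ.
λ = 2 n t / m = 1475 / m nm.
m=1: 1475 nm (IR); m=2: 738 nm (visible); m=3: 492 nm (visible); m=4: 369 nm (UV).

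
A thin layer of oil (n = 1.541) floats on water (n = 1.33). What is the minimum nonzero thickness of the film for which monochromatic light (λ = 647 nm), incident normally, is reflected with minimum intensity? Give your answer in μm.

0.210 μm

Ray reflecting at the top interface goes from n = 1.0 toward n = 1.541: a half-wave phase shift.
Ray reflecting at the bottom interface goes from n = 1.541 toward n = 1.33: no phase shift.
Net: one phase inversion between the two reflected rays.
With one net inversion, destructive interference in reflection requires 2 n t = m λ.
Minimum nonzero at m = 1: t = λ / (2 n) = 647 / (2 × 1.541) = 210 nm.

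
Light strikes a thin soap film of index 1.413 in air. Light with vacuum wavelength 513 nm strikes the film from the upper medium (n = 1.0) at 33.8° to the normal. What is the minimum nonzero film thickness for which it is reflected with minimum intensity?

197 nm

Top surface (1.0 → 1.413): reflection off a higher-index medium gives a half-wave phase shift.
Ray reflecting at the bottom interface goes from n = 1.413 toward n = 1.0: no phase shift.
Exactly one π shift → a net half-wave offset.
So the condition for destructive reflection is 2 n t cos θ_r = m λ.
Snell's law: 1.0 sin 33.8° = 1.413 sin θ_r → sin θ_r = 0.394, cos θ_r = 0.919.
Minimum nonzero at m = 1: t = λ / (2 n cos θ_r) = 513 / (2 × 1.413 × 0.919) = 197 nm.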